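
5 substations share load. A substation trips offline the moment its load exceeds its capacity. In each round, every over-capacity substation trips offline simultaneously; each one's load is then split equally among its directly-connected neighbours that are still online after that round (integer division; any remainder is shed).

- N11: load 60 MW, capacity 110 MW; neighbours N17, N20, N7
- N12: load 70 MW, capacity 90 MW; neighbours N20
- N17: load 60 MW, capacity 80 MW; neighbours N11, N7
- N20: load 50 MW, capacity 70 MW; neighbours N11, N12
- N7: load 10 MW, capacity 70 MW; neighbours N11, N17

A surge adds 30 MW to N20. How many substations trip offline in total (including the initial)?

2

Round 1 — N20 at 80 > 70. N20 trips offline.
  N20 sheds 80 MW to N11, N12: 40 each.
    N11: 60+40 = 100 ≤ 110
    N12: 70+40 = 110 > 90
Round 2 — N12 trips offline.
  N12 sheds 110 MW: no online neighbours, lost.
No further trips.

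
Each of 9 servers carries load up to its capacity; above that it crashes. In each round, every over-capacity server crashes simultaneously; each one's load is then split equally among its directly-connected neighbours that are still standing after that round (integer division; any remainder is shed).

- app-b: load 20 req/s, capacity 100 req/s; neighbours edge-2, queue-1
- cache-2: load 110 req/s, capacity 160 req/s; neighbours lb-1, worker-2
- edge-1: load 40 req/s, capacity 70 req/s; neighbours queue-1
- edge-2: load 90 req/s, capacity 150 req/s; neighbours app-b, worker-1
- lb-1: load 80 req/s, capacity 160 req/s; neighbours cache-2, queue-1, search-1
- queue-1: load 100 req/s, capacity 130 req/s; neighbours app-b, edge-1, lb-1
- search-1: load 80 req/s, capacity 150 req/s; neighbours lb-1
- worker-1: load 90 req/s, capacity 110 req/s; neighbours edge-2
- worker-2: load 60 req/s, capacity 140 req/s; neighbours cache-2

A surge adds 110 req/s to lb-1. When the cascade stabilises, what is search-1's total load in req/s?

Round 1 — lb-1 at 190 > 160. lb-1 crashes.
  lb-1 sheds 190 req/s to cache-2, queue-1, search-1: 63 each (1 lost).
    cache-2: 110+63 = 173 > 160
    queue-1: 100+63 = 163 > 130
    search-1: 80+63 = 143 ≤ 150
Round 2 — cache-2, queue-1 crash.
  cache-2 sheds 173 req/s to worker-2: 173 each.
    worker-2: 60+173 = 233 > 140
  queue-1 sheds 163 req/s to app-b, edge-1: 81 each (1 lost).
    app-b: 20+81 = 101 > 100
    edge-1: 40+81 = 121 > 70
Round 3 — app-b, edge-1, worker-2 crash.
  app-b sheds 101 req/s to edge-2: 101 each.
    edge-2: 90+101 = 191 > 150
  edge-1 sheds 121 req/s: no online neighbours, lost.
  worker-2 sheds 233 req/s: no online neighbours, lost.
Round 4 — edge-2 crashes.
  edge-2 sheds 191 req/s to worker-1: 191 each.
    worker-1: 90+191 = 281 > 110
Round 5 — worker-1 crashes.
  worker-1 sheds 281 req/s: no online neighbours, lost.
No further crashes.

143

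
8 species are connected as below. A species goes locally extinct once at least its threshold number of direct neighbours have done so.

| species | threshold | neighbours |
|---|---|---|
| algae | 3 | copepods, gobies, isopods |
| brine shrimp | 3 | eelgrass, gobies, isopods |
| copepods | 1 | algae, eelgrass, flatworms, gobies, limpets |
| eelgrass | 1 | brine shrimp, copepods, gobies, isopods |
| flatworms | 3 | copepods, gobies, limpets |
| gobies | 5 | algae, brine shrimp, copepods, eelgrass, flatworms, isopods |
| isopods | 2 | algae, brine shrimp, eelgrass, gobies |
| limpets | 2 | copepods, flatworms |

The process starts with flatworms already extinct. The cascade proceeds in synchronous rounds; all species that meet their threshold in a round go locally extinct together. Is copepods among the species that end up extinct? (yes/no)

Round 1 — flatworms goes locally extinct (initial).
Round 2 — checking thresholds:
  copepods: 1 of 5 neighbours ≥ 1, goes locally extinct.
  gobies: 1 of 6 neighbours < 5, below threshold.
  limpets: 1 of 2 neighbours < 2, below threshold.
Round 3 — checking thresholds:
  algae: 1 of 3 neighbours < 3, below threshold.
  eelgrass: 1 of 4 neighbours ≥ 1, goes locally extinct.
  gobies: 2 of 6 neighbours < 5, below threshold.
  limpets: 2 of 2 neighbours ≥ 2, goes locally extinct.
Round 4 — no new extinctions; cascade stops.

yes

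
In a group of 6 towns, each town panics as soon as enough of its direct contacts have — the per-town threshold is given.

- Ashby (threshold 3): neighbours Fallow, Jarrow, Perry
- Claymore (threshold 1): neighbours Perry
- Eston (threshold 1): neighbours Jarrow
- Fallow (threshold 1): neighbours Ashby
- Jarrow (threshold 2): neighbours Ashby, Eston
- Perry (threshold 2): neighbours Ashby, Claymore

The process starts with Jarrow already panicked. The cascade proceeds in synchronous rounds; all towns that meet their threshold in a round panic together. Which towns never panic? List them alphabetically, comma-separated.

Ashby, Claymore, Fallow, Perry

Round 1 — Jarrow panics (initial).
Round 2 — checking thresholds:
  Ashby: 1 of 3 neighbours < 3, below threshold.
  Eston: 1 of 1 neighbours ≥ 1, panics.
Round 3 — no new panics; cascade stops.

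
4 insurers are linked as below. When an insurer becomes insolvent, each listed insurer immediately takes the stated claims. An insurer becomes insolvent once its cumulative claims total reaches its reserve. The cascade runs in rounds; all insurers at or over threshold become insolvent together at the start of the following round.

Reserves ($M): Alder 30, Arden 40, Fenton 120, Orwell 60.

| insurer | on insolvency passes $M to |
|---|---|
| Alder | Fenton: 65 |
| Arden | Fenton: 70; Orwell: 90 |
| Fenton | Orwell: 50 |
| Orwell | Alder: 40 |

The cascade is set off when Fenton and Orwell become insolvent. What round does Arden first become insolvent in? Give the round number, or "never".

Round 1 — Fenton, Orwell become insolvent (initial).
  Alder: +40 → 40 ≥ 30
Round 2 — Alder becomes insolvent.
No further insolvencies.

never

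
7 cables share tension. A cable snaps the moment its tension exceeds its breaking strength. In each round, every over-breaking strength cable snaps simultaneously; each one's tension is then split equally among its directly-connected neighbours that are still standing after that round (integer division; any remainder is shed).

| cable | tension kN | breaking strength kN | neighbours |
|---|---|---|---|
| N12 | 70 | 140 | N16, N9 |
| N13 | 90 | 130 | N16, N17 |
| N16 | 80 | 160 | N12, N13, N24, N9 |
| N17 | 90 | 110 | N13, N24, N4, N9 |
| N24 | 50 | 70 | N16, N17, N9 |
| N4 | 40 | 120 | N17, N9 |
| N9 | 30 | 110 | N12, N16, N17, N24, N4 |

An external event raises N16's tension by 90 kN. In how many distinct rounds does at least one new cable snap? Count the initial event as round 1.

Round 1 — N16 at 170 > 160. N16 snaps.
  N16 sheds 170 kN to N12, N13, N24, N9: 42 each (2 lost).
    N12: 70+42 = 112 ≤ 140
    N13: 90+42 = 132 > 130
    N24: 50+42 = 92 > 70
    N9: 30+42 = 72 ≤ 110
Round 2 — N13, N24 snap.
  N13 sheds 132 kN to N17: 132 each.
    N17: 90+132 = 222 > 110
  N24 sheds 92 kN to N17, N9: 46 each.
    N17: 222+46 = 268 > 110
    N9: 72+46 = 118 > 110
Round 3 — N17, N9 snap.
  N17 sheds 268 kN to N4: 268 each.
    N4: 40+268 = 308 > 120
  N9 sheds 118 kN to N12, N4: 59 each.
    N12: 112+59 = 171 > 140
    N4: 308+59 = 367 > 120
Round 4 — N12, N4 snap.
  N12 sheds 171 kN: no online neighbours, lost.
  N4 sheds 367 kN: no online neighbours, lost.
No further breaks.

4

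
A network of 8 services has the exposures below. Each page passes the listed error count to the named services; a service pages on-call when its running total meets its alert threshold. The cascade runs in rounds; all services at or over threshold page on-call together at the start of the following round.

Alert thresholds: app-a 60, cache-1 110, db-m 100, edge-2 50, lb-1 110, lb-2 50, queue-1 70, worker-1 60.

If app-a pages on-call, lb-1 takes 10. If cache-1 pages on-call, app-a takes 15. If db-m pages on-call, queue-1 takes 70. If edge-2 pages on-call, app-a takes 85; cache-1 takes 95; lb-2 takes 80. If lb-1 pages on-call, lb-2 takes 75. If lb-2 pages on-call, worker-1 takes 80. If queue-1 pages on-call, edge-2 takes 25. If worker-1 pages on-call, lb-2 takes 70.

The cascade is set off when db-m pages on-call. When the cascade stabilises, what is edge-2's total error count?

25

Round 1 — db-m pages on-call (initial).
  queue-1: +70 → 70 ≥ 70
Round 2 — queue-1 pages on-call.
  edge-2: +25 → 25 < 50
No further pages.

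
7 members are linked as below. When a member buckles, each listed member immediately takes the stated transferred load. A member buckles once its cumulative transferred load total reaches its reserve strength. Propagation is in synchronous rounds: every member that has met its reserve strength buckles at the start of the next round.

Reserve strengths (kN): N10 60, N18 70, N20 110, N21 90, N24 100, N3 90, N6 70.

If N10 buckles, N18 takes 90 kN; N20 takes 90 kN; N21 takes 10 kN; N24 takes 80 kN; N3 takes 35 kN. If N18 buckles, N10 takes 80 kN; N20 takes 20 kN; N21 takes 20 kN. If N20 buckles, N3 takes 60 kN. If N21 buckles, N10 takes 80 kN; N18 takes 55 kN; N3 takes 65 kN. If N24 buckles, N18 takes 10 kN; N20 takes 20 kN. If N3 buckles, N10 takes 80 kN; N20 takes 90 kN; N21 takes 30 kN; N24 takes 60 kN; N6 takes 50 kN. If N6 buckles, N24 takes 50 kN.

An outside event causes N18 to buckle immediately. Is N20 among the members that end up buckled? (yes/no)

yes

Round 1 — N18 buckles (initial).
  N10: +80 → 80 ≥ 60
  N20: +20 → 20 < 110
  N21: +20 → 20 < 90
Round 2 — N10 buckles.
  N20: +90 → 110 ≥ 110
  N21: +10 → 30 < 90
  N24: +80 → 80 < 100
  N3: +35 → 35 < 90
Round 3 — N20 buckles.
  N3: +60 → 95 ≥ 90
Round 4 — N3 buckles.
  N21: +30 → 60 < 90
  N24: +60 → 140 ≥ 100
  N6: +50 → 50 < 70
Round 5 — N24 buckles.
No further bucklings.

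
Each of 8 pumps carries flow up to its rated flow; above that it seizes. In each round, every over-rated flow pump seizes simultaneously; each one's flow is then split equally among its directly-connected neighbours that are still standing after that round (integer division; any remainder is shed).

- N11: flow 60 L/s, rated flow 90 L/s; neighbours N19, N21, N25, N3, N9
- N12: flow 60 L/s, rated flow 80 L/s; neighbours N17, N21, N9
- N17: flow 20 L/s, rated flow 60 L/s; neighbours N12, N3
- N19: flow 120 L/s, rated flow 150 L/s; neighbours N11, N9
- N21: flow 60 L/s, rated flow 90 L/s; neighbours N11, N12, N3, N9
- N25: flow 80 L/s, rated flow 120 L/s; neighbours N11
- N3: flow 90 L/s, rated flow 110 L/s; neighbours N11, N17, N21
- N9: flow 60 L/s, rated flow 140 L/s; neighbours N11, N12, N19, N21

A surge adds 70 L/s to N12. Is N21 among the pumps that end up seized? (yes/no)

Round 1 — N12 at 130 > 80. N12 seizes.
  N12 sheds 130 L/s to N17, N21, N9: 43 each (1 lost).
    N17: 20+43 = 63 > 60
    N21: 60+43 = 103 > 90
    N9: 60+43 = 103 ≤ 140
Round 2 — N17, N21 seize.
  N17 sheds 63 L/s to N3: 63 each.
    N3: 90+63 = 153 > 110
  N21 sheds 103 L/s to N11, N3, N9: 34 each (1 lost).
    N11: 60+34 = 94 > 90
    N3: 153+34 = 187 > 110
    N9: 103+34 = 137 ≤ 140
Round 3 — N11, N3 seize.
  N11 sheds 94 L/s to N19, N25, N9: 31 each (1 lost).
    N19: 120+31 = 151 > 150
    N25: 80+31 = 111 ≤ 120
    N9: 137+31 = 168 > 140
  N3 sheds 187 L/s: no online neighbours, lost.
Round 4 — N19, N9 seize.
  N19 sheds 151 L/s: no online neighbours, lost.
  N9 sheds 168 L/s: no online neighbours, lost.
No further seizures.

yes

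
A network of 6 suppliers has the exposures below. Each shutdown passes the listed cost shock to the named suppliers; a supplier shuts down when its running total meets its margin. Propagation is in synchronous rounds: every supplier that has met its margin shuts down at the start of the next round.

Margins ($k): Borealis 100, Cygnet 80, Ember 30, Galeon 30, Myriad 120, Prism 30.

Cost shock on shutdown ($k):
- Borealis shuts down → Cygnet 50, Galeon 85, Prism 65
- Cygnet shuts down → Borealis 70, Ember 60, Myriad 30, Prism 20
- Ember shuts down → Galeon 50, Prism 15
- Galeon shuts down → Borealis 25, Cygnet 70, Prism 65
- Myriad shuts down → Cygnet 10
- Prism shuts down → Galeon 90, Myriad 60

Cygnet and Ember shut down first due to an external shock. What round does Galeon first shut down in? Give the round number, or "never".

Round 1 — Cygnet, Ember shut down (initial).
  Borealis: +70 → 70 < 100
  Galeon: +50 → 50 ≥ 30
  Myriad: +30 → 30 < 120
  Prism: +20+15 → 35 ≥ 30
Round 2 — Galeon, Prism shut down.
  Borealis: +25 → 95 < 100
  Myriad: +60 → 90 < 120
No further shutdowns.

2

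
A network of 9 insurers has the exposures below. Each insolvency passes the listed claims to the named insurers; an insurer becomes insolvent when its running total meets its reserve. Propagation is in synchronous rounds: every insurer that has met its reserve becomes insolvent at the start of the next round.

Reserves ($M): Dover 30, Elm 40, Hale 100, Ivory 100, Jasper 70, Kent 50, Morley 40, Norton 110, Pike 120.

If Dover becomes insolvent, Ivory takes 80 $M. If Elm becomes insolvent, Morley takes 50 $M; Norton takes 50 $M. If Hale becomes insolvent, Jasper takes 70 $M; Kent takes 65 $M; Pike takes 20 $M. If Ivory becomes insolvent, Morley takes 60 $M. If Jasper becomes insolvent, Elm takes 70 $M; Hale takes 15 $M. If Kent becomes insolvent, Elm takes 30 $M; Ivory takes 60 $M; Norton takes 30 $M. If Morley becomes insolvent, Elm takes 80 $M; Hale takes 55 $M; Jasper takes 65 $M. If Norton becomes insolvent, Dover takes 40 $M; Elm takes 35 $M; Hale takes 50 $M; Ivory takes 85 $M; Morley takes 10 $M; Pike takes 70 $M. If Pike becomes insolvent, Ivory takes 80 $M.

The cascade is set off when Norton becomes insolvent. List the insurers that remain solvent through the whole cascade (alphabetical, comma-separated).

Round 1 — Norton becomes insolvent (initial).
  Dover: +40 → 40 ≥ 30
  Elm: +35 → 35 < 40
  Hale: +50 → 50 < 100
  Ivory: +85 → 85 < 100
  Morley: +10 → 10 < 40
  Pike: +70 → 70 < 120
Round 2 — Dover becomes insolvent.
  Ivory: +80 → 165 ≥ 100
Round 3 — Ivory becomes insolvent.
  Morley: +60 → 70 ≥ 40
Round 4 — Morley becomes insolvent.
  Elm: +80 → 115 ≥ 40
  Hale: +55 → 105 ≥ 100
  Jasper: +65 → 65 < 70
Round 5 — Elm, Hale become insolvent.
  Jasper: +70 → 135 ≥ 70
  Kent: +65 → 65 ≥ 50
  Pike: +20 → 90 < 120
Round 6 — Jasper, Kent become insolvent.
No further insolvencies.

Pike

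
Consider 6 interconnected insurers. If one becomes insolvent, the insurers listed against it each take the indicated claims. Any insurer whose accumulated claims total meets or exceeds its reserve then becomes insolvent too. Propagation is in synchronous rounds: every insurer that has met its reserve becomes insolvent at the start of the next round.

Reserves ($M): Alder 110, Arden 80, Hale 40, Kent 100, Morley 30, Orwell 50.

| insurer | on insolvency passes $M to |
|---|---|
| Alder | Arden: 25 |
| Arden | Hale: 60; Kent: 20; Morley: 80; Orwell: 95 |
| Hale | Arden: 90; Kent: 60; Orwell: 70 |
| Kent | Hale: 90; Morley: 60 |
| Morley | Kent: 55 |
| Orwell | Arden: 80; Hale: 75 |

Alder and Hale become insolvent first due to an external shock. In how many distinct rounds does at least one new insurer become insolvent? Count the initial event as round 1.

4

Round 1 — Alder, Hale become insolvent (initial).
  Arden: +25+90 → 115 ≥ 80
  Kent: +60 → 60 < 100
  Orwell: +70 → 70 ≥ 50
Round 2 — Arden, Orwell become insolvent.
  Kent: +20 → 80 < 100
  Morley: +80 → 80 ≥ 30
Round 3 — Morley becomes insolvent.
  Kent: +55 → 135 ≥ 100
Round 4 — Kent becomes insolvent.
No further insolvencies.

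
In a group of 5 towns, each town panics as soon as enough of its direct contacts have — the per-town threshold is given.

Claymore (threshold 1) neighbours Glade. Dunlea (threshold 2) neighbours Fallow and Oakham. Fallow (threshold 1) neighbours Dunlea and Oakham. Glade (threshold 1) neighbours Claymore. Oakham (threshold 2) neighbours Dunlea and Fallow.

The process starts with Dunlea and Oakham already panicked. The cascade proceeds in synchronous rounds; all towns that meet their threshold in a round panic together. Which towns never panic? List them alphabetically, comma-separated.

Claymore, Glade

Round 1 — Dunlea, Oakham panic (initial).
Round 2 — checking thresholds:
  Fallow: 2 of 2 neighbours ≥ 1, panics.
Round 3 — no new panics; cascade stops.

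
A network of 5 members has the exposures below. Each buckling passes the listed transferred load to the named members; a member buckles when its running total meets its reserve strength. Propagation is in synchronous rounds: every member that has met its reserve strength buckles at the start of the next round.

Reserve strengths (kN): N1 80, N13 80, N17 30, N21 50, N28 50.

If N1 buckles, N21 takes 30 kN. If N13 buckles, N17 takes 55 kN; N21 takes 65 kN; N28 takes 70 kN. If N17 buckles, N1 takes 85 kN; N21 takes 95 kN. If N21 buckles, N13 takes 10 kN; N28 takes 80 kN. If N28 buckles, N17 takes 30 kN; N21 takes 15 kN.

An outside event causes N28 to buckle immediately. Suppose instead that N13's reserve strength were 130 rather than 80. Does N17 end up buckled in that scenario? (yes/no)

With N13's reserve strength at 130:
Round 1 — N28 buckles (initial).
  N17: +30 → 30 ≥ 30
  N21: +15 → 15 < 50
Round 2 — N17 buckles.
  N1: +85 → 85 ≥ 80
  N21: +95 → 110 ≥ 50
Round 3 — N1, N21 buckle.
  N13: +10 → 10 < 130
No further bucklings.

yes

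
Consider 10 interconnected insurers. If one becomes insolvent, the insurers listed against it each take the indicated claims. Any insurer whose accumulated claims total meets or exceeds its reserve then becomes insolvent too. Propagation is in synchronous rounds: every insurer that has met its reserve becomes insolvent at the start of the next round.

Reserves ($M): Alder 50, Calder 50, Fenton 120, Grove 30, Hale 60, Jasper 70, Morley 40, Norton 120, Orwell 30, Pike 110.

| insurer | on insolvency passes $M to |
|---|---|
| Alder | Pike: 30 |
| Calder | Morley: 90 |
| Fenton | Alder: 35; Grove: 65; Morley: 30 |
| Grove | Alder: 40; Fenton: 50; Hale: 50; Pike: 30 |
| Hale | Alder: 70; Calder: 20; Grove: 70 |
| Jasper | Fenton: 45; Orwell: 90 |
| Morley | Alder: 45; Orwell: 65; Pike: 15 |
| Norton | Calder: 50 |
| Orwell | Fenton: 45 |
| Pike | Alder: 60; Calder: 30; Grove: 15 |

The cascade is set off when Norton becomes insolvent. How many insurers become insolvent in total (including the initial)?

Round 1 — Norton becomes insolvent (initial).
  Calder: +50 → 50 ≥ 50
Round 2 — Calder becomes insolvent.
  Morley: +90 → 90 ≥ 40
Round 3 — Morley becomes insolvent.
  Alder: +45 → 45 < 50
  Orwell: +65 → 65 ≥ 30
  Pike: +15 → 15 < 110
Round 4 — Orwell becomes insolvent.
  Fenton: +45 → 45 < 120
No further insolvencies.

4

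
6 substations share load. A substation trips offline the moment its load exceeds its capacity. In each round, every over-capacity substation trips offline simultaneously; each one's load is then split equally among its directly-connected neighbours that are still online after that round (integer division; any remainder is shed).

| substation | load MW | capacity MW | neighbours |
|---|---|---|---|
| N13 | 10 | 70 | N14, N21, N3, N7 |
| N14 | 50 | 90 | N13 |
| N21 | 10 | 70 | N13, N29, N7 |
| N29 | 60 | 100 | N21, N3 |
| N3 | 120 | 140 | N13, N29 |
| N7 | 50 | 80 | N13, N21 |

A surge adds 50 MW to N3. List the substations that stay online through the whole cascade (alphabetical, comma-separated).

Round 1 — N3 at 170 > 140. N3 trips offline.
  N3 sheds 170 MW to N13, N29: 85 each.
    N13: 10+85 = 95 > 70
    N29: 60+85 = 145 > 100
Round 2 — N13, N29 trip offline.
  N13 sheds 95 MW to N14, N21, N7: 31 each (2 lost).
    N14: 50+31 = 81 ≤ 90
    N21: 10+31 = 41 ≤ 70
    N7: 50+31 = 81 > 80
  N29 sheds 145 MW to N21: 145 each.
    N21: 41+145 = 186 > 70
Round 3 — N21, N7 trip offline.
  N21 sheds 186 MW: no online neighbours, lost.
  N7 sheds 81 MW: no online neighbours, lost.
No further trips.

N14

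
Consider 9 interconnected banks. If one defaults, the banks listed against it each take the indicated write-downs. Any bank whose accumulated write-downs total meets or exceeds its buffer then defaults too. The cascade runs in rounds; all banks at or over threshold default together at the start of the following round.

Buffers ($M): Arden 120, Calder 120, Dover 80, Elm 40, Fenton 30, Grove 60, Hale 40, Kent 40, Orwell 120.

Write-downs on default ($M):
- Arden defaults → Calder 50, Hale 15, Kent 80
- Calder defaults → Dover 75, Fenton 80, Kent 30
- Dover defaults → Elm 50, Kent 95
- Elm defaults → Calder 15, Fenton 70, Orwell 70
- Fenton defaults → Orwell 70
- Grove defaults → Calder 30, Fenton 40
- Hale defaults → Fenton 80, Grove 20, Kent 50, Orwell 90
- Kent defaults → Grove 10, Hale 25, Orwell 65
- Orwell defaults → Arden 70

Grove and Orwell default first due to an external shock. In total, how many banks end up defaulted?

Round 1 — Grove, Orwell default (initial).
  Arden: +70 → 70 < 120
  Calder: +30 → 30 < 120
  Fenton: +40 → 40 ≥ 30
Round 2 — Fenton defaults.
No further defaults.

3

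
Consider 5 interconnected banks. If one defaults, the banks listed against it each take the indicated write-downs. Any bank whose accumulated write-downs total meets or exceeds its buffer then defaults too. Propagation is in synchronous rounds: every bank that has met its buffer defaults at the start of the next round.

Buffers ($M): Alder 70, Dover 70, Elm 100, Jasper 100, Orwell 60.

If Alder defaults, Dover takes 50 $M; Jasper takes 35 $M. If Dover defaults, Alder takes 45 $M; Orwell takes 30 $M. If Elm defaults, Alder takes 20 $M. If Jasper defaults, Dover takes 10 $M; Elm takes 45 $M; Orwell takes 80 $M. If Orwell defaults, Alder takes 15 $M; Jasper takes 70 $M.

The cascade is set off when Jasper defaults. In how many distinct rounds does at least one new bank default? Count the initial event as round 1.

Round 1 — Jasper defaults (initial).
  Dover: +10 → 10 < 70
  Elm: +45 → 45 < 100
  Orwell: +80 → 80 ≥ 60
Round 2 — Orwell defaults.
  Alder: +15 → 15 < 70
No further defaults.

2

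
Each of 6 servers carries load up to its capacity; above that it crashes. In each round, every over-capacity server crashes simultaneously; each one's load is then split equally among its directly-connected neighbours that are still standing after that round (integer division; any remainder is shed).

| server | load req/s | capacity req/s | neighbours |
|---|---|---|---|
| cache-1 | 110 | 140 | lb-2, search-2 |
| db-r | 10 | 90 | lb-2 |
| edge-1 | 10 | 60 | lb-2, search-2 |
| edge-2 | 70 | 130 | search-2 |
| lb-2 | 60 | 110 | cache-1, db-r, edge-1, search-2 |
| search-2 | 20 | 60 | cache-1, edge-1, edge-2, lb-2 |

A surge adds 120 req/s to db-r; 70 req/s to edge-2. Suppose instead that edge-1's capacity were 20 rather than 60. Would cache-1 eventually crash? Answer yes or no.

yes

With edge-1's capacity at 20:
Round 1 — db-r at 130 > 90; edge-2 at 140 > 130. db-r, edge-2 crash.
  db-r sheds 130 req/s to lb-2: 130 each.
    lb-2: 60+130 = 190 > 110
  edge-2 sheds 140 req/s to search-2: 140 each.
    search-2: 20+140 = 160 > 60
Round 2 — lb-2, search-2 crash.
  lb-2 sheds 190 req/s to cache-1, edge-1: 95 each.
    cache-1: 110+95 = 205 > 140
    edge-1: 10+95 = 105 > 20
  search-2 sheds 160 req/s to cache-1, edge-1: 80 each.
    cache-1: 205+80 = 285 > 140
    edge-1: 105+80 = 185 > 20
Round 3 — cache-1, edge-1 crash.
  cache-1 sheds 285 req/s: no online neighbours, lost.
  edge-1 sheds 185 req/s: no online neighbours, lost.
No further crashes.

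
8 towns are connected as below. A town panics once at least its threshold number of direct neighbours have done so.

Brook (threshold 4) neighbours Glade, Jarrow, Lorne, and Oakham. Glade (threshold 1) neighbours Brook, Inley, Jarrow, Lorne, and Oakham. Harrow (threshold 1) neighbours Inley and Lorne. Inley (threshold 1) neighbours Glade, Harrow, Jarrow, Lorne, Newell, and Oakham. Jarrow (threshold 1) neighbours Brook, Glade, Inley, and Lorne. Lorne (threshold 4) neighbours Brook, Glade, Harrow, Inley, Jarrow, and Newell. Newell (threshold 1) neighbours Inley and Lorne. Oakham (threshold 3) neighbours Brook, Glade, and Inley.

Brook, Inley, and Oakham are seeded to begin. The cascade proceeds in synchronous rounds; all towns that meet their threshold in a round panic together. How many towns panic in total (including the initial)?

Round 1 — Brook, Inley, Oakham panic (initial).
Round 2 — checking thresholds:
  Glade: 3 of 5 neighbours ≥ 1, panics.
  Harrow: 1 of 2 neighbours ≥ 1, panics.
  Jarrow: 2 of 4 neighbours ≥ 1, panics.
  Lorne: 2 of 6 neighbours < 4, not yet.
  Newell: 1 of 2 neighbours ≥ 1, panics.
Round 3 — checking thresholds:
  Lorne: 6 of 6 neighbours ≥ 4, panics.
Round 4 — no new panics; cascade stops.

8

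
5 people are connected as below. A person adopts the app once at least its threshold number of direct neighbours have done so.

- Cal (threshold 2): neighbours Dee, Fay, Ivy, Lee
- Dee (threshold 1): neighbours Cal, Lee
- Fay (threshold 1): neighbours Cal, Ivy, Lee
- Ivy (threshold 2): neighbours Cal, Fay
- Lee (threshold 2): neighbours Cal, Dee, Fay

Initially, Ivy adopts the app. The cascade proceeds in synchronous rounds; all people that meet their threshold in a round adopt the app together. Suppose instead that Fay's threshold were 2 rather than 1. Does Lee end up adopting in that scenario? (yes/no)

With Fay's threshold at 2:
Round 1 — Ivy adopts the app (initial).
Round 2 — no new adoptions; cascade stops.

no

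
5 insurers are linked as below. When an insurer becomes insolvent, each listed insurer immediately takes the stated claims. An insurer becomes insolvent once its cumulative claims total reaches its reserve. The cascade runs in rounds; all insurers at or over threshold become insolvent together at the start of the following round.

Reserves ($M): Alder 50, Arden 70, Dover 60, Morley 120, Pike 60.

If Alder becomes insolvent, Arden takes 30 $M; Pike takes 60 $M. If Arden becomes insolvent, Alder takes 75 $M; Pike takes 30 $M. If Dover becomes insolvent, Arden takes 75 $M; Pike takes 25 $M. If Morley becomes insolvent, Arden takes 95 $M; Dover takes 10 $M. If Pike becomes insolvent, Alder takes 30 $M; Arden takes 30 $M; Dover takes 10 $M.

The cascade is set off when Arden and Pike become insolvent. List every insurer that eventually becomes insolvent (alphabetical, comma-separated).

Round 1 — Arden, Pike become insolvent (initial).
  Alder: +75+30 → 105 ≥ 50
  Dover: +10 → 10 < 60
Round 2 — Alder becomes insolvent.
No further insolvencies.

Alder, Arden, Pike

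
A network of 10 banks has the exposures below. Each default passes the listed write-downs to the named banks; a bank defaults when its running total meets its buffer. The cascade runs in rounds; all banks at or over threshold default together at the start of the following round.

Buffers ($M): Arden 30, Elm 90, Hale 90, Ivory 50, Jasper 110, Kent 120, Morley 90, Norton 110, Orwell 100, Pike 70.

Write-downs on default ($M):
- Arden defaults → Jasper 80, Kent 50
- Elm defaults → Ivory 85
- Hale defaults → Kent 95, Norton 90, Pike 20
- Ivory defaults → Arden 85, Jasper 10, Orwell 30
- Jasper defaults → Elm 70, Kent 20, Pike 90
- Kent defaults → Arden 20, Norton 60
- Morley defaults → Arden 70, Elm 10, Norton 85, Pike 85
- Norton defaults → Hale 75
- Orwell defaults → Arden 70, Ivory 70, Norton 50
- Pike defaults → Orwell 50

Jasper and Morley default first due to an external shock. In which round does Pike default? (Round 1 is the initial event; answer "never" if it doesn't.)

2

Round 1 — Jasper, Morley default (initial).
  Arden: +70 → 70 ≥ 30
  Elm: +70+10 → 80 < 90
  Kent: +20 → 20 < 120
  Norton: +85 → 85 < 110
  Pike: +90+85 → 175 ≥ 70
Round 2 — Arden, Pike default.
  Kent: +50 → 70 < 120
  Orwell: +50 → 50 < 100
No further defaults.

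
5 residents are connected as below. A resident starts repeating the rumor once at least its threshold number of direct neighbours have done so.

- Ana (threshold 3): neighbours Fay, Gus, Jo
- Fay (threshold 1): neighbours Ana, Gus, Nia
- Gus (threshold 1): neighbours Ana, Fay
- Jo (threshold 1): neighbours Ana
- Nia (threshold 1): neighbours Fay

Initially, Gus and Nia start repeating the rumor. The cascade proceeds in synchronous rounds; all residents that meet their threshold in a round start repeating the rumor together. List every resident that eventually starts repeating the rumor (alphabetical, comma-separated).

Round 1 — Gus, Nia start repeating the rumor (initial).
Round 2 — checking thresholds:
  Ana: 1 of 3 neighbours < 3, holds.
  Fay: 2 of 3 neighbours ≥ 1, starts repeating the rumor.
Round 3 — no new spreads; cascade stops.

Fay, Gus, Nia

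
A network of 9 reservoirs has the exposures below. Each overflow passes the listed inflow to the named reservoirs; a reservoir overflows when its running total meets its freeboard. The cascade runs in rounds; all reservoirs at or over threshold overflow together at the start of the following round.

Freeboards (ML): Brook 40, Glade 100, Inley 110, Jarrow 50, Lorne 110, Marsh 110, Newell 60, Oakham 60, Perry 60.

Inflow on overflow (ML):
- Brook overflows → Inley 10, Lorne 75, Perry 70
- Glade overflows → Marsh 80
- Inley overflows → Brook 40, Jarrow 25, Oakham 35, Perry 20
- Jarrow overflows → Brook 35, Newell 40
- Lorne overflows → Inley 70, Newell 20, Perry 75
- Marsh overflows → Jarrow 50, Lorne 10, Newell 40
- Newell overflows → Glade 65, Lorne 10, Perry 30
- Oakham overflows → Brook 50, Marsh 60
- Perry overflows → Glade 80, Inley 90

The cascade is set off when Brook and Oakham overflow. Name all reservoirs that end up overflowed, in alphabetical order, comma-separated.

Brook, Oakham, Perry

Round 1 — Brook, Oakham overflow (initial).
  Inley: +10 → 10 < 110
  Lorne: +75 → 75 < 110
  Marsh: +60 → 60 < 110
  Perry: +70 → 70 ≥ 60
Round 2 — Perry overflows.
  Glade: +80 → 80 < 100
  Inley: +90 → 100 < 110
No further overflows.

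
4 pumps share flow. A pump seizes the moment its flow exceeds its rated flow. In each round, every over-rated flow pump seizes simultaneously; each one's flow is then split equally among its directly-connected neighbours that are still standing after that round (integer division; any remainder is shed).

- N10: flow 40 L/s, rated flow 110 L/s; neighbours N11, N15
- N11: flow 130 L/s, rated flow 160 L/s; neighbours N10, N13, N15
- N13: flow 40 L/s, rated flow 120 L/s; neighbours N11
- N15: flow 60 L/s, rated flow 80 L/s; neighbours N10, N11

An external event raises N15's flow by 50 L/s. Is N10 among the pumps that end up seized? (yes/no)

yes

Round 1 — N15 at 110 > 80. N15 seizes.
  N15 sheds 110 L/s to N10, N11: 55 each.
    N10: 40+55 = 95 ≤ 110
    N11: 130+55 = 185 > 160
Round 2 — N11 seizes.
  N11 sheds 185 L/s to N10, N13: 92 each (1 lost).
    N10: 95+92 = 187 > 110
    N13: 40+92 = 132 > 120
Round 3 — N10, N13 seize.
  N10 sheds 187 L/s: no online neighbours, lost.
  N13 sheds 132 L/s: no online neighbours, lost.
No further seizures.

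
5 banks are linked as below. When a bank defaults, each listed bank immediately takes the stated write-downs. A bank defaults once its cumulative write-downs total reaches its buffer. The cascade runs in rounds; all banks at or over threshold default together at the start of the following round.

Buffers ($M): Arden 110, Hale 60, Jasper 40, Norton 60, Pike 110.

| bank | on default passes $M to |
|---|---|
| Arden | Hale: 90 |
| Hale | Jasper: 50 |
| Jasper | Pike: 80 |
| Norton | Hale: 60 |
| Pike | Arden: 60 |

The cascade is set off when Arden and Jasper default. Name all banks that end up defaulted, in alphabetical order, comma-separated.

Round 1 — Arden, Jasper default (initial).
  Hale: +90 → 90 ≥ 60
  Pike: +80 → 80 < 110
Round 2 — Hale defaults.
No further defaults.

Arden, Hale, Jasper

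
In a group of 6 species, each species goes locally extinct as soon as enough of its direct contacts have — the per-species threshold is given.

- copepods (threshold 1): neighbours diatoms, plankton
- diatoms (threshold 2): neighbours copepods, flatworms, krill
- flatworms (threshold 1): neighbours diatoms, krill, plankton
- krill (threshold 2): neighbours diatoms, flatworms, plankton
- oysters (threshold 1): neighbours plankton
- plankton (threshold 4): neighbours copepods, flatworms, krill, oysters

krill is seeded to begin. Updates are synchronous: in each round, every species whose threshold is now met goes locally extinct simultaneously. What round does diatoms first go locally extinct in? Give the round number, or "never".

Round 1 — krill goes locally extinct (initial).
Round 2 — checking thresholds:
  diatoms: 1 of 3 neighbours < 2, below threshold.
  flatworms: 1 of 3 neighbours ≥ 1, goes locally extinct.
  plankton: 1 of 4 neighbours < 4, below threshold.
Round 3 — checking thresholds:
  diatoms: 2 of 3 neighbours ≥ 2, goes locally extinct.
  plankton: 2 of 4 neighbours < 4, below threshold.
Round 4 — checking thresholds:
  copepods: 1 of 2 neighbours ≥ 1, goes locally extinct.
  plankton: 2 of 4 neighbours < 4, below threshold.
Round 5 — no new extinctions; cascade stops.

3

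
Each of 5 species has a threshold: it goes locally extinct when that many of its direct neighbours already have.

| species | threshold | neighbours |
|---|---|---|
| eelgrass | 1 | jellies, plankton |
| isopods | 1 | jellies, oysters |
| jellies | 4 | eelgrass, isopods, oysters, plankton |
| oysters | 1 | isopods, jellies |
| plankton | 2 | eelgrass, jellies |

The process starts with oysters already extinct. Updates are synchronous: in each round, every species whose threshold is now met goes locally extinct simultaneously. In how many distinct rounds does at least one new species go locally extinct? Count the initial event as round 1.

2

Round 1 — oysters goes locally extinct (initial).
Round 2 — checking thresholds:
  isopods: 1 of 2 neighbours ≥ 1, goes locally extinct.
  jellies: 1 of 4 neighbours < 4, not yet.
Round 3 — no new extinctions; cascade stops.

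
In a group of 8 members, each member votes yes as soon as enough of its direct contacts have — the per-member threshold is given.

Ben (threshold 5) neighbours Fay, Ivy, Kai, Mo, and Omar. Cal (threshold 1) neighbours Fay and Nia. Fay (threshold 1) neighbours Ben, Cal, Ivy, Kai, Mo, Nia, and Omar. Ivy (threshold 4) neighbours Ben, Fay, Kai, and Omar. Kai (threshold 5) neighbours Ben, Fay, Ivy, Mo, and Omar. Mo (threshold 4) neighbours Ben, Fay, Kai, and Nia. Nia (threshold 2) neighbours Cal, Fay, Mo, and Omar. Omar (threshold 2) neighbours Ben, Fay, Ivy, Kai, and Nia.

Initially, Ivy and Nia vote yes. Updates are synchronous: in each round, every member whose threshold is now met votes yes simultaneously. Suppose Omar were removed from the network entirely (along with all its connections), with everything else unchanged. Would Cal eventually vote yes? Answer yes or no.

yes

With Omar removed:
Round 1 — Ivy, Nia vote yes (initial).
Round 2 — checking thresholds:
  Ben: 1 of 4 neighbours < 5, not yet.
  Cal: 1 of 2 neighbours ≥ 1, votes yes.
  Fay: 2 of 6 neighbours ≥ 1, votes yes.
  Kai: 1 of 4 neighbours < 5, not yet.
  Mo: 1 of 4 neighbours < 4, not yet.
Round 3 — no new yes votes; cascade stops.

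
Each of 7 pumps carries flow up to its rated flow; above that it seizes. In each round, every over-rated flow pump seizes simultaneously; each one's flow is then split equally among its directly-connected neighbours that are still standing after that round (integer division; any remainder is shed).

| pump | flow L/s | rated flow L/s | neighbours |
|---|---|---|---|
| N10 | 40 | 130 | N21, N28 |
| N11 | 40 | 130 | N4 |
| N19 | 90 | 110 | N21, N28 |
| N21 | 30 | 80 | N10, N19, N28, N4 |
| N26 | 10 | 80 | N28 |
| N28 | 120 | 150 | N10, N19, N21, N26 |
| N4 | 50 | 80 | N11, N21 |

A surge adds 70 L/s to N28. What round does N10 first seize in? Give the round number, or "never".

Round 1 — N28 at 190 > 150. N28 seizes.
  N28 sheds 190 L/s to N10, N19, N21, N26: 47 each (2 lost).
    N10: 40+47 = 87 ≤ 130
    N19: 90+47 = 137 > 110
    N21: 30+47 = 77 ≤ 80
    N26: 10+47 = 57 ≤ 80
Round 2 — N19 seizes.
  N19 sheds 137 L/s to N21: 137 each.
    N21: 77+137 = 214 > 80
Round 3 — N21 seizes.
  N21 sheds 214 L/s to N10, N4: 107 each.
    N10: 87+107 = 194 > 130
    N4: 50+107 = 157 > 80
Round 4 — N10, N4 seize.
  N10 sheds 194 L/s: no online neighbours, lost.
  N4 sheds 157 L/s to N11: 157 each.
    N11: 40+157 = 197 > 130
Round 5 — N11 seizes.
  N11 sheds 197 L/s: no online neighbours, lost.
No further seizures.

4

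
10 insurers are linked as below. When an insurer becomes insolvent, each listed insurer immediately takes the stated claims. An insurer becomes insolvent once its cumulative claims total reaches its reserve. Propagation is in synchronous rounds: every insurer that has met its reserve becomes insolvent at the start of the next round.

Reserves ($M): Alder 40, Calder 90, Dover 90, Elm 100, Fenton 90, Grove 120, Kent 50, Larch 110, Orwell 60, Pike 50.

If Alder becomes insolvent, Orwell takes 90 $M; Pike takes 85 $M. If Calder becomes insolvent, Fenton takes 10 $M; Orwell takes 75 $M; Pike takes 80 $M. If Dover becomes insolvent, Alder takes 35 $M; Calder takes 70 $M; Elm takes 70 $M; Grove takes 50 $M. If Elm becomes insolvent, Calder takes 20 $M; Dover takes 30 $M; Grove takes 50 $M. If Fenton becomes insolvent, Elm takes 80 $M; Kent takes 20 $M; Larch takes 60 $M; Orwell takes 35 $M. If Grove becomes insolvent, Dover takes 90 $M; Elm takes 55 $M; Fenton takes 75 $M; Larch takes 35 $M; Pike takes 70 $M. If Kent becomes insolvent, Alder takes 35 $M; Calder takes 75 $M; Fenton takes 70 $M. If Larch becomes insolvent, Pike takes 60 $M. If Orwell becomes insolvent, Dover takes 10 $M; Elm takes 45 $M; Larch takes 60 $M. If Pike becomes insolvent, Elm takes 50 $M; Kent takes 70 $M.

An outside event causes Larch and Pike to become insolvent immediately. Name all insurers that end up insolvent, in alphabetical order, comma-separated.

Kent, Larch, Pike

Round 1 — Larch, Pike become insolvent (initial).
  Elm: +50 → 50 < 100
  Kent: +70 → 70 ≥ 50
Round 2 — Kent becomes insolvent.
  Alder: +35 → 35 < 40
  Calder: +75 → 75 < 90
  Fenton: +70 → 70 < 90
No further insolvencies.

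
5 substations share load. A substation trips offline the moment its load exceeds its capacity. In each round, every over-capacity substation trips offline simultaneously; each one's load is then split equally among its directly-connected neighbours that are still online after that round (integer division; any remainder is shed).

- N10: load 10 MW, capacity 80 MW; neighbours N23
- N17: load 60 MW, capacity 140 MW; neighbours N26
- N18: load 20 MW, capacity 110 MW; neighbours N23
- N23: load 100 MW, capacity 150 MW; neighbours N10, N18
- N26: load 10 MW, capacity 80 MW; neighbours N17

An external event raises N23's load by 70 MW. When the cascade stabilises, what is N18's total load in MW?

Round 1 — N23 at 170 > 150. N23 trips offline.
  N23 sheds 170 MW to N10, N18: 85 each.
    N10: 10+85 = 95 > 80
    N18: 20+85 = 105 ≤ 110
Round 2 — N10 trips offline.
  N10 sheds 95 MW: no online neighbours, lost.
No further trips.

105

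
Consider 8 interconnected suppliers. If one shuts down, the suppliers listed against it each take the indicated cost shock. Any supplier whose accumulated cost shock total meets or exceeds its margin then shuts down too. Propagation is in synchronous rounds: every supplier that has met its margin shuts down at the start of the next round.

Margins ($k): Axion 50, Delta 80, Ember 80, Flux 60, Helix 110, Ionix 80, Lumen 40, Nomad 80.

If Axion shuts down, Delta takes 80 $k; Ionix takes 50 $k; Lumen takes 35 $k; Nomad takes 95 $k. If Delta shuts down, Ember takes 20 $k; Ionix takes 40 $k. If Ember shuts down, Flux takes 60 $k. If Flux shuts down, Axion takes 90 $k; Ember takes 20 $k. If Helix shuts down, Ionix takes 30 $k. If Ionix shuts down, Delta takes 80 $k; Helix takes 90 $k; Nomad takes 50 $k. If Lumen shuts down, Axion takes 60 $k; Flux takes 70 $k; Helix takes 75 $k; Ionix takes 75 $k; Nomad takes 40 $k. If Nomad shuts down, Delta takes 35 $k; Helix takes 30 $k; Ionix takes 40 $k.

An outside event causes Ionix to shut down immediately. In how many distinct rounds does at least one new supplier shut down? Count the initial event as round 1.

Round 1 — Ionix shuts down (initial).
  Delta: +80 → 80 ≥ 80
  Helix: +90 → 90 < 110
  Nomad: +50 → 50 < 80
Round 2 — Delta shuts down.
  Ember: +20 → 20 < 80
No further shutdowns.

2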